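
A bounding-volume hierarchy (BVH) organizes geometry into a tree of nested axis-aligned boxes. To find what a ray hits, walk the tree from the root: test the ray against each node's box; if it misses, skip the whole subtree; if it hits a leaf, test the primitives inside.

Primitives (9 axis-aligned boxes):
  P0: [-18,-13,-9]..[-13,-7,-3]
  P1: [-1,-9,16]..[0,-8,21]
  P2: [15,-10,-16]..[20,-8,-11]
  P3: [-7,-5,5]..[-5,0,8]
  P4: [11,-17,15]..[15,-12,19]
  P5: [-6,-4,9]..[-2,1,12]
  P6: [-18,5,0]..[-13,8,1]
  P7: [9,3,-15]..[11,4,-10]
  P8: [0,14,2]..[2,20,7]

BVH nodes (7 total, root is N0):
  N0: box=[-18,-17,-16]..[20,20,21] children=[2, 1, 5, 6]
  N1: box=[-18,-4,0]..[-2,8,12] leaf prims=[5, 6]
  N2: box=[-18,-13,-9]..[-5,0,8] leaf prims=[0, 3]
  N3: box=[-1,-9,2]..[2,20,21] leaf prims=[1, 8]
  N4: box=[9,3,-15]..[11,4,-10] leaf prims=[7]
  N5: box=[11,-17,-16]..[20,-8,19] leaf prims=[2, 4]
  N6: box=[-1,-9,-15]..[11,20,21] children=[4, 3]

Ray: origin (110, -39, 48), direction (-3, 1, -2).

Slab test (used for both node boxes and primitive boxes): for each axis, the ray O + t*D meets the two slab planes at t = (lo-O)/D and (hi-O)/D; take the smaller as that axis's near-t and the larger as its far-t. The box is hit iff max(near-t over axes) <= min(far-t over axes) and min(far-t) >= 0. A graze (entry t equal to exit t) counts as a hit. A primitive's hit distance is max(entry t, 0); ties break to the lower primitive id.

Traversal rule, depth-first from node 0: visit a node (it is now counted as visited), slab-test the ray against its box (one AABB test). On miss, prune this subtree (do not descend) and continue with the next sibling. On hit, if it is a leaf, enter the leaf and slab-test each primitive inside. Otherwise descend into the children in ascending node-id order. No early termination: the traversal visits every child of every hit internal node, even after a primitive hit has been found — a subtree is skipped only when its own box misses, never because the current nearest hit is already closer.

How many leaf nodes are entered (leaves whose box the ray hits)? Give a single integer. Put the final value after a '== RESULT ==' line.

Traverse from the root:
N0 x:[30,128/3] y:[22,59] z:[27/2,32] -> hit [30,32], descend [1, 2, 5, 6]
  N1 x:[112/3,128/3] y:[35,47] z:[18,24] -> miss, prune
  N2 x:[115/3,128/3] y:[26,39] z:[20,57/2] -> miss, prune
  N5 x:[30,33] y:[22,31] z:[29/2,32] -> hit [30,31] leaf, test {P2@t=30, P4(miss)}
  N6 x:[33,37] y:[30,59] z:[27/2,63/2] -> miss, prune

5 AABB tests over nodes [0, 1, 2, 5, 6]; 1 leaf entered; closest P2.

== RESULT ==
1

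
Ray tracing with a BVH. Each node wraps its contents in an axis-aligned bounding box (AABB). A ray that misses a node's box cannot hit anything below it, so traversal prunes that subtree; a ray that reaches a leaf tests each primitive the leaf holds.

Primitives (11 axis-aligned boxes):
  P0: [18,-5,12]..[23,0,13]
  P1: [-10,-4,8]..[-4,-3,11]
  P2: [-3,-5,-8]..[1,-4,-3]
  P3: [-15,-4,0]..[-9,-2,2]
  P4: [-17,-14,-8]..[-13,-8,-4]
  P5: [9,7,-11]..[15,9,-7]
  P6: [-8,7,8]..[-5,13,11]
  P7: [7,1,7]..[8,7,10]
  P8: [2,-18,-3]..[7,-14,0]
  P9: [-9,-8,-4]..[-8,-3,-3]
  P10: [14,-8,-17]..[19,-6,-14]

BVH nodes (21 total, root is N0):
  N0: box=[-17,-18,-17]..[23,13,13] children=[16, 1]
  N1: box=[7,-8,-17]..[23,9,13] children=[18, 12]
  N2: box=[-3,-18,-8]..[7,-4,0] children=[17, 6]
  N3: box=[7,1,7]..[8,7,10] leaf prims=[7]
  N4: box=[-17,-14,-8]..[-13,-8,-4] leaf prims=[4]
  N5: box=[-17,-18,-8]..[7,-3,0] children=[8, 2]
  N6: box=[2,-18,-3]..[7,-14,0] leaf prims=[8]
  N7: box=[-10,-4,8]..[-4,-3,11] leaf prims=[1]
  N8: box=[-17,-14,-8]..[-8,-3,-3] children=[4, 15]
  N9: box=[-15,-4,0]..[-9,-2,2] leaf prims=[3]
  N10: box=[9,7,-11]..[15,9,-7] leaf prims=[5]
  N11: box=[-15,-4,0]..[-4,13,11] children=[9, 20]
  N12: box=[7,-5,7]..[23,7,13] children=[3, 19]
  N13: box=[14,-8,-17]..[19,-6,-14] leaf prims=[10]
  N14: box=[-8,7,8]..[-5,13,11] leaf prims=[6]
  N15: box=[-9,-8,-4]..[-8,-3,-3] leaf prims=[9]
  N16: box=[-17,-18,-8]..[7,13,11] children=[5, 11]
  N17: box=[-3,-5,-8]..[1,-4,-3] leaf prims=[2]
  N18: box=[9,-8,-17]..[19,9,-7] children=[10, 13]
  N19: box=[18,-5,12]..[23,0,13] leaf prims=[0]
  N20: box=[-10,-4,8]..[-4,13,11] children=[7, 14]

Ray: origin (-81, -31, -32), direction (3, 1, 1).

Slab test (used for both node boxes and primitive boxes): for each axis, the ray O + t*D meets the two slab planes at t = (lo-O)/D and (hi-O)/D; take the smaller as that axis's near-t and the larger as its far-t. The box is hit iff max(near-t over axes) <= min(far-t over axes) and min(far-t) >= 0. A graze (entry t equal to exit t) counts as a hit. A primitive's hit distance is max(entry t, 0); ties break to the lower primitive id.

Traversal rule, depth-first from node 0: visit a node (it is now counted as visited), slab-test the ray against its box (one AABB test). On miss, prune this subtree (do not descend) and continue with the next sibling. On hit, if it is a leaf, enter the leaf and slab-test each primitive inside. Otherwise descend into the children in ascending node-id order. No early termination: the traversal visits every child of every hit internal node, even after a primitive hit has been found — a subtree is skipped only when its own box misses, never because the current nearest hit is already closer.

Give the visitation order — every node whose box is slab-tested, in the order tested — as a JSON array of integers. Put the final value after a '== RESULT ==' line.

Traverse from the root:
N0 x:[64/3,104/3] y:[13,44] z:[15,45] -> hit [64/3,104/3], descend [1, 16]
  N1 x:[88/3,104/3] y:[23,40] z:[15,45] -> hit [88/3,104/3], descend [12, 18]
    N12 x:[88/3,104/3] y:[26,38] z:[39,45] -> miss, prune
    N18 x:[30,100/3] y:[23,40] z:[15,25] -> miss, prune
  N16 x:[64/3,88/3] y:[13,44] z:[24,43] -> hit [24,88/3], descend [5, 11]
    N5 x:[64/3,88/3] y:[13,28] z:[24,32] -> hit [24,28], descend [2, 8]
      N2 x:[26,88/3] y:[13,27] z:[24,32] -> hit [26,27], descend [6, 17]
        N6 x:[83/3,88/3] y:[13,17] z:[29,32] -> miss, prune
        N17 x:[26,82/3] y:[26,27] z:[24,29] -> hit [26,27] leaf, test {P2@t=26}
      N8 x:[64/3,73/3] y:[17,28] z:[24,29] -> hit [24,73/3], descend [4, 15]
        N4 x:[64/3,68/3] y:[17,23] z:[24,28] -> miss, prune
        N15 x:[24,73/3] y:[23,28] z:[28,29] -> miss, prune
    N11 x:[22,77/3] y:[27,44] z:[32,43] -> miss, prune

13 AABB tests over nodes [0, 1, 12, 18, 16, 5, 2, 6, 17, 8, 4, 15, 11]; 1 leaf entered; closest P2.

== RESULT ==
[0, 1, 12, 18, 16, 5, 2, 6, 17, 8, 4, 15, 11]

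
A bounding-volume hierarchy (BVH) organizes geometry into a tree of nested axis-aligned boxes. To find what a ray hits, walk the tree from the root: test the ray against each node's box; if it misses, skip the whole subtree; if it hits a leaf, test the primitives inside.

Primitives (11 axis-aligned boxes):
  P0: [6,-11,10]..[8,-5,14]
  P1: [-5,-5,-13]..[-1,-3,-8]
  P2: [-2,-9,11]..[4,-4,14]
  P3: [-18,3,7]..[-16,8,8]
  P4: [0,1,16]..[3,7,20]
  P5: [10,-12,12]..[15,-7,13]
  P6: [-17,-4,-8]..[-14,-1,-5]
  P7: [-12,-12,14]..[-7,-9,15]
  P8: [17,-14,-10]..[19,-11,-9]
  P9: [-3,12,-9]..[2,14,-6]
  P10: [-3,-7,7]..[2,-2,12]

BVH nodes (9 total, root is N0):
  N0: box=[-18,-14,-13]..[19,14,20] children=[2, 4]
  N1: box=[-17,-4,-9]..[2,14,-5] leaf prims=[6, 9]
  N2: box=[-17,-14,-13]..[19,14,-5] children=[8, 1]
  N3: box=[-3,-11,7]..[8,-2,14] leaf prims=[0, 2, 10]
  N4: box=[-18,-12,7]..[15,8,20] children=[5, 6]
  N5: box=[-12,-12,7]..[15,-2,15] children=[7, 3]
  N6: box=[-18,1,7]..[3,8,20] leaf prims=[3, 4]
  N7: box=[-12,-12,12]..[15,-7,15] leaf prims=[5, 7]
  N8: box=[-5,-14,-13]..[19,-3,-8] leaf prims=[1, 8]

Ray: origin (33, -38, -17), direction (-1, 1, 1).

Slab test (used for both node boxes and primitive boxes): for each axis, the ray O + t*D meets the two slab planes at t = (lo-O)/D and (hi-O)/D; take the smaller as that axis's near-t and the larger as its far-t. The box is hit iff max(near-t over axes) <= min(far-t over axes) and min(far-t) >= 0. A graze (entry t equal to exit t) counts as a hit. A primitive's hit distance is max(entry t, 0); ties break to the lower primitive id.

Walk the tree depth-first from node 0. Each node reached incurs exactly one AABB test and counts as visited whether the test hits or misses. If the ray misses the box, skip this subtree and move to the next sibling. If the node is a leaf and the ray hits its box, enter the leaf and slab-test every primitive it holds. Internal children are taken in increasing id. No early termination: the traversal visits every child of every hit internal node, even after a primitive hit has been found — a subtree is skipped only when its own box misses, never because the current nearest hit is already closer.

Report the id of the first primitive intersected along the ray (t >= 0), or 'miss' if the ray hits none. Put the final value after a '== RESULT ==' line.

Walk:
N0 x:[14,51] y:[24,52] z:[4,37] -> hit [24,37], descend [2, 4]
  N2 x:[14,50] y:[24,52] z:[4,12] -> miss, prune
  N4 x:[18,51] y:[26,46] z:[24,37] -> hit [26,37], descend [5, 6]
    N5 x:[18,45] y:[26,36] z:[24,32] -> hit [26,32], descend [3, 7]
      N3 x:[25,36] y:[27,36] z:[24,31] -> hit [27,31] leaf, test {P0@t=27, P2@t=29, P10(miss)}
      N7 x:[18,45] y:[26,31] z:[29,32] -> hit [29,31] leaf, test {P5(miss), P7(miss)}
    N6 x:[30,51] y:[39,46] z:[24,37] -> miss, prune

Summary -> nodes [0, 2, 4, 5, 3, 7, 6]; box-tests=7; leaf-entries=2; first=P0

== RESULT ==
0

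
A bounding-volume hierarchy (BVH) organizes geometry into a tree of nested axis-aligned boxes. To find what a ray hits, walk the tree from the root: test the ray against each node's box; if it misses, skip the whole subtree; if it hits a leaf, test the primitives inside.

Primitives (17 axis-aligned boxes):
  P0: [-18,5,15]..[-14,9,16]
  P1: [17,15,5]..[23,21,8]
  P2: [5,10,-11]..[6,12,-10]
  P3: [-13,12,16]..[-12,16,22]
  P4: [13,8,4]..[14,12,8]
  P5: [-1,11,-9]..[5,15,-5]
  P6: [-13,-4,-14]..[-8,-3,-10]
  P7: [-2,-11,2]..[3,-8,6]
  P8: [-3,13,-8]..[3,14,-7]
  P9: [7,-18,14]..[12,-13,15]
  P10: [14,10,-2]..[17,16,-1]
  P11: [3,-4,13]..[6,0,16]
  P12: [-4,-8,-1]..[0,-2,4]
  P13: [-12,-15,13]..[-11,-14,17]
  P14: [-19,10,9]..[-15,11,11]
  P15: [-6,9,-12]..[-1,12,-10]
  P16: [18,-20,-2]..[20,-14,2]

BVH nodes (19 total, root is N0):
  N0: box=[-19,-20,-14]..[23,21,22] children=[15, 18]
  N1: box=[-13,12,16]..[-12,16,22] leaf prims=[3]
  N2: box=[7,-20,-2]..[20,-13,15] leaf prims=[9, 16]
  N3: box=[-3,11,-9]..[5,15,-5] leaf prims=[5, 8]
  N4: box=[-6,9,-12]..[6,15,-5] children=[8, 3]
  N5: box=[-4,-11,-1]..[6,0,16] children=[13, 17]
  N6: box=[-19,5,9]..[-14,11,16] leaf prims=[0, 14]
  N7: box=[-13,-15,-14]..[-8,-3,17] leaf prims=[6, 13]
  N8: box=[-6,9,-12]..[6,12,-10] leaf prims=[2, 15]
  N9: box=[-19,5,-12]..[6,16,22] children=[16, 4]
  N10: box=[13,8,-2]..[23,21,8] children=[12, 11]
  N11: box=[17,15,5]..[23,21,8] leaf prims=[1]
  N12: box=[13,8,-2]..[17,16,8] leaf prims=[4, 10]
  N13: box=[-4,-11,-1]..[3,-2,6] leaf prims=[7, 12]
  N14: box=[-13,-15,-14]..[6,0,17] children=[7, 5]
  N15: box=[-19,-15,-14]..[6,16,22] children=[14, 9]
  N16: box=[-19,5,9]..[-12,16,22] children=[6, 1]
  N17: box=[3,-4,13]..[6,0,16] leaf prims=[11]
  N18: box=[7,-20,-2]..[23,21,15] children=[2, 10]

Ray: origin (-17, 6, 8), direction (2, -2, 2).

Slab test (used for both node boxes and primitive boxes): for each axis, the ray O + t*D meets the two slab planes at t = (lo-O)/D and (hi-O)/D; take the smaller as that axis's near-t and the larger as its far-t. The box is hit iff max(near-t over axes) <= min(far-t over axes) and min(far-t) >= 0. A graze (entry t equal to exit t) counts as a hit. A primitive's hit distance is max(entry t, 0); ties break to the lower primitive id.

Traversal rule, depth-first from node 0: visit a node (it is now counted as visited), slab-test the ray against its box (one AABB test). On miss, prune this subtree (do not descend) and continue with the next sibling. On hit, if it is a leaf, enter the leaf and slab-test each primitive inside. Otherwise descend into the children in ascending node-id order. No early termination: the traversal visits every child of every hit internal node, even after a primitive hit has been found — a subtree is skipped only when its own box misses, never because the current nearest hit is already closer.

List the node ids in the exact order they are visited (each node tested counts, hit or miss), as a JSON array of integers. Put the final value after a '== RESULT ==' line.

Traverse from the root:
N0 x:[-1,20] y:[-15/2,13] z:[-11,7] -> hit [-1,7], descend [15, 18]
  N15 x:[-1,23/2] y:[-5,21/2] z:[-11,7] -> hit [-1,7], descend [9, 14]
    N9 x:[-1,23/2] y:[-5,1/2] z:[-10,7] -> hit [-1,1/2], descend [4, 16]
      N4 x:[11/2,23/2] y:[-9/2,-3/2] z:[-10,-13/2] -> miss, prune
      N16 x:[-1,5/2] y:[-5,1/2] z:[1/2,7] -> hit [1/2,1/2], descend [1, 6]
        N1 x:[2,5/2] y:[-5,-3] z:[4,7] -> miss, prune
        N6 x:[-1,3/2] y:[-5/2,1/2] z:[1/2,4] -> hit [1/2,1/2] leaf, test {P0(miss), P14(miss)}
    N14 x:[2,23/2] y:[3,21/2] z:[-11,9/2] -> hit [3,9/2], descend [5, 7]
      N5 x:[13/2,23/2] y:[3,17/2] z:[-9/2,4] -> miss, prune
      N7 x:[2,9/2] y:[9/2,21/2] z:[-11,9/2] -> hit [9/2,9/2] leaf, test {P6(miss), P13(miss)}
  N18 x:[12,20] y:[-15/2,13] z:[-5,7/2] -> miss, prune

Visited [0, 15, 9, 4, 16, 1, 6, 14, 5, 7, 18]. Tests: 11 box, 2 leaf. Nearest: miss.

== RESULT ==
[0, 15, 9, 4, 16, 1, 6, 14, 5, 7, 18]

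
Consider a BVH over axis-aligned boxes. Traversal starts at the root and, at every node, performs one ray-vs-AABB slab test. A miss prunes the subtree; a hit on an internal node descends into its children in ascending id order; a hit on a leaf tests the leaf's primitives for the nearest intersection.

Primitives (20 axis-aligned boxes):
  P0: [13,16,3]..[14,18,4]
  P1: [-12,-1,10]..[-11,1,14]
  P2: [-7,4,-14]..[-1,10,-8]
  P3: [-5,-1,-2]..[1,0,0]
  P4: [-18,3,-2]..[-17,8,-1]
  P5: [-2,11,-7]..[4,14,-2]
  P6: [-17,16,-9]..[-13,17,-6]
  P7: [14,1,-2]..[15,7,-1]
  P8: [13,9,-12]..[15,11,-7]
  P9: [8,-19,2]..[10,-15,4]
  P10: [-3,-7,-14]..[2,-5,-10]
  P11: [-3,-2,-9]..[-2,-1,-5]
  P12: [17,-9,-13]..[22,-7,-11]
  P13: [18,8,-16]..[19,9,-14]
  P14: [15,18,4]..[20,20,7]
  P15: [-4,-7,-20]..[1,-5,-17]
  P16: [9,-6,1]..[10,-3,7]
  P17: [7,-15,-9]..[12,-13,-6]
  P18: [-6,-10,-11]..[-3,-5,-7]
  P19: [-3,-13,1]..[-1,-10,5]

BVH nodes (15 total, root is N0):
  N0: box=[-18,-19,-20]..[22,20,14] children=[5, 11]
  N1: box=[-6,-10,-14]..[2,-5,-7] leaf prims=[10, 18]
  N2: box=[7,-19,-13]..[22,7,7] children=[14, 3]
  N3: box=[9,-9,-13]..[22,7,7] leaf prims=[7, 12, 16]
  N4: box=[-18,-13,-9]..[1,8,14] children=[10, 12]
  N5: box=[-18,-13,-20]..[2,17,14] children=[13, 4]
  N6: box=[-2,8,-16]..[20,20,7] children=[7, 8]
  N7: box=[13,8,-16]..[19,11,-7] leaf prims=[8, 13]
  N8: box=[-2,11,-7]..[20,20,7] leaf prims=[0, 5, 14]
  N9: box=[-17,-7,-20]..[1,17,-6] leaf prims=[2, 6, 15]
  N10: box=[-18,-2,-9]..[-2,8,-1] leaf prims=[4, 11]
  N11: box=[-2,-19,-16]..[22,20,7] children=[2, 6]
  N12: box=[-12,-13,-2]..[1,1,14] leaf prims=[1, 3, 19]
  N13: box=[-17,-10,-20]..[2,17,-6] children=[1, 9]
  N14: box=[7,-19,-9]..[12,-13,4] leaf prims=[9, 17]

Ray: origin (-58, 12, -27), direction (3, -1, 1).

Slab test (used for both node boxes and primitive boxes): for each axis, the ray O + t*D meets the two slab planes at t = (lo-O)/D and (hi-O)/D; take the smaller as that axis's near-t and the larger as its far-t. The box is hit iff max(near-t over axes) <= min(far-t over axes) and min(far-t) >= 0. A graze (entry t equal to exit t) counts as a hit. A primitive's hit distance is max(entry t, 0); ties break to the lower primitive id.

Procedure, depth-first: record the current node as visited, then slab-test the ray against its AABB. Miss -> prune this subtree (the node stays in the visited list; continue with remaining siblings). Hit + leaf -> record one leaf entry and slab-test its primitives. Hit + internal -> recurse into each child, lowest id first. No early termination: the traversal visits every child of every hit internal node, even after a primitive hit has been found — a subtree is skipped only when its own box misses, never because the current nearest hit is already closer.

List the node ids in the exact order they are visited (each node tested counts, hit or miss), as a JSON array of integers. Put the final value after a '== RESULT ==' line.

Walk:
N0 x:[40/3,80/3] y:[-8,31] z:[7,41] -> hit [40/3,80/3], descend [5, 11]
  N5 x:[40/3,20] y:[-5,25] z:[7,41] -> hit [40/3,20], descend [4, 13]
    N4 x:[40/3,59/3] y:[4,25] z:[18,41] -> hit [18,59/3], descend [10, 12]
      N10 x:[40/3,56/3] y:[4,14] z:[18,26] -> miss, prune
      N12 x:[46/3,59/3] y:[11,25] z:[25,41] -> miss, prune
    N13 x:[41/3,20] y:[-5,22] z:[7,21] -> hit [41/3,20], descend [1, 9]
      N1 x:[52/3,20] y:[17,22] z:[13,20] -> hit [52/3,20] leaf, test {P10(miss), P18@t=52/3}
      N9 x:[41/3,59/3] y:[-5,19] z:[7,21] -> hit [41/3,19] leaf, test {P2(miss), P6(miss), P15(miss)}
  N11 x:[56/3,80/3] y:[-8,31] z:[11,34] -> hit [56/3,80/3], descend [2, 6]
    N2 x:[65/3,80/3] y:[5,31] z:[14,34] -> hit [65/3,80/3], descend [3, 14]
      N3 x:[67/3,80/3] y:[5,21] z:[14,34] -> miss, prune
      N14 x:[65/3,70/3] y:[25,31] z:[18,31] -> miss, prune
    N6 x:[56/3,26] y:[-8,4] z:[11,34] -> miss, prune

Visited [0, 5, 4, 10, 12, 13, 1, 9, 11, 2, 3, 14, 6]. Tests: 13 box, 2 leaf. Nearest: P18.

== RESULT ==
[0, 5, 4, 10, 12, 13, 1, 9, 11, 2, 3, 14, 6]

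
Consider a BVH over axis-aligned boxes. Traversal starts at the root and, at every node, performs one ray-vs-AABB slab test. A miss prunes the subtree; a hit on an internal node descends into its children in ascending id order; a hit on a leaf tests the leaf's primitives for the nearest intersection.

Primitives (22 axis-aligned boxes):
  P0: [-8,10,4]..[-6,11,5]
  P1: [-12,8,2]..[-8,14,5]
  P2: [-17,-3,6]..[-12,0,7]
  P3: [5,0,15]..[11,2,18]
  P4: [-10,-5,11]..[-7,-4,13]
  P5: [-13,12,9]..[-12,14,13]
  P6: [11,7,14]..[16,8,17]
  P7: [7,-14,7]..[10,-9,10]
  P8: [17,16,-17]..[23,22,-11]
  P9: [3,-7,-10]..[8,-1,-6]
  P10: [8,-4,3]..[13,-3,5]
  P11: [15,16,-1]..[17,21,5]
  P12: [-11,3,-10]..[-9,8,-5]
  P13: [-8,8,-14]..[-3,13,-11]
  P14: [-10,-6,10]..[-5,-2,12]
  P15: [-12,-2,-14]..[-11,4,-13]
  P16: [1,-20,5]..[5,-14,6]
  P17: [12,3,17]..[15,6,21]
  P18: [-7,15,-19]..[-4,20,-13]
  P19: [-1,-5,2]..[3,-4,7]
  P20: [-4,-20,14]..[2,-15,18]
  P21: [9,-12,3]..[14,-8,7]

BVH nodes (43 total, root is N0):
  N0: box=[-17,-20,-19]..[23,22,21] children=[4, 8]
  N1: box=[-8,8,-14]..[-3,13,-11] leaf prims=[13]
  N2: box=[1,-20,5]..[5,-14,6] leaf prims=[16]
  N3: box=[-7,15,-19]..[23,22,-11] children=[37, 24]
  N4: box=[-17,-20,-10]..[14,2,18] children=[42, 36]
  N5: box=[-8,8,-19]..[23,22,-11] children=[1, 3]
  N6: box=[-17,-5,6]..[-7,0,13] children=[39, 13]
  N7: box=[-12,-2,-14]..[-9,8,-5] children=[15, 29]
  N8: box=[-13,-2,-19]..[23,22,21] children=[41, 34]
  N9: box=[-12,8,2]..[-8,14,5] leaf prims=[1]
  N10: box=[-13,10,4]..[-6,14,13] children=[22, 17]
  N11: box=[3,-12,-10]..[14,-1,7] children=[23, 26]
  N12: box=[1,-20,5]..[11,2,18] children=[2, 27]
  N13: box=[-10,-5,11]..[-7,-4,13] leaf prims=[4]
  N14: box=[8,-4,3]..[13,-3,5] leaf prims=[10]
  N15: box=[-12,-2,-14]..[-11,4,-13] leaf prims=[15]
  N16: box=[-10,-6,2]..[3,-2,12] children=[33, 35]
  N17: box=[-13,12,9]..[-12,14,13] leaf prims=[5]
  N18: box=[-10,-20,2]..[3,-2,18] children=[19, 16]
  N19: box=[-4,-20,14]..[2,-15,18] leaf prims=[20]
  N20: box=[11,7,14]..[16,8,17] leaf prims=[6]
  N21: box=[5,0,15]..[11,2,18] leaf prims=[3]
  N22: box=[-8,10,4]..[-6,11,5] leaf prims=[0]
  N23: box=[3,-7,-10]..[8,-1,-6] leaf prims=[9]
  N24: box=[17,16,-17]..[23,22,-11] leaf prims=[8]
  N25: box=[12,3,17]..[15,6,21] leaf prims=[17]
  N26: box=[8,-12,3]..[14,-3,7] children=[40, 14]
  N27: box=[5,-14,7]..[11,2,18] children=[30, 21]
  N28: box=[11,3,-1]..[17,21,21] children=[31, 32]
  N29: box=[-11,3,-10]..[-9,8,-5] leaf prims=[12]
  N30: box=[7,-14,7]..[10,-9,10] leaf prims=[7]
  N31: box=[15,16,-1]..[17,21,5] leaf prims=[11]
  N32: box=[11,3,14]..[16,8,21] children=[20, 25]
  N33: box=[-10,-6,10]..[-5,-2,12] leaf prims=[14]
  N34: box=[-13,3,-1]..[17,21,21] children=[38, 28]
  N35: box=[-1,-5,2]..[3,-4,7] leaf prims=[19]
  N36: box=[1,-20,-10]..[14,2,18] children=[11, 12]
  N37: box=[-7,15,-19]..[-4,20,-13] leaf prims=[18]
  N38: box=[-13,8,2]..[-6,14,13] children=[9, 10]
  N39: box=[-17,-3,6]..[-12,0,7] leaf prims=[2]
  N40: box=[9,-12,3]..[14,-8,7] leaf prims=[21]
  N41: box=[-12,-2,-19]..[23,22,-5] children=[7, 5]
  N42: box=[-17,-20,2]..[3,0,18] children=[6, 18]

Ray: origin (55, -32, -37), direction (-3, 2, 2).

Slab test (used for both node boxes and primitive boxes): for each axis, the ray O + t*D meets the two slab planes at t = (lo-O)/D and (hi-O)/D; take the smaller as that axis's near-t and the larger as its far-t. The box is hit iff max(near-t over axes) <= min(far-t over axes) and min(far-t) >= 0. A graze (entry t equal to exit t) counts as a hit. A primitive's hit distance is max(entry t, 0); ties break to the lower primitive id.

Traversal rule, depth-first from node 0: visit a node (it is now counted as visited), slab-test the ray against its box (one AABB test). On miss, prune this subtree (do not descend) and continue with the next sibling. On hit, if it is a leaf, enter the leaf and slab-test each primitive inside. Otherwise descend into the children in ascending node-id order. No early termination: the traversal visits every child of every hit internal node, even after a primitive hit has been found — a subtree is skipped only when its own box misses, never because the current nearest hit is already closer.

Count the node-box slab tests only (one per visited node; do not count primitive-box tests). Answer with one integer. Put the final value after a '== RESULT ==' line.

Trace the traversal:
N0 x:[32/3,24] y:[6,27] z:[9,29] -> hit [32/3,24], descend [4, 8]
  N4 x:[41/3,24] y:[6,17] z:[27/2,55/2] -> hit [41/3,17], descend [36, 42]
    N36 x:[41/3,18] y:[6,17] z:[27/2,55/2] -> hit [41/3,17], descend [11, 12]
      N11 x:[41/3,52/3] y:[10,31/2] z:[27/2,22] -> hit [41/3,31/2], descend [23, 26]
        N23 x:[47/3,52/3] y:[25/2,31/2] z:[27/2,31/2] -> miss, prune
        N26 x:[41/3,47/3] y:[10,29/2] z:[20,22] -> miss, prune
      N12 x:[44/3,18] y:[6,17] z:[21,55/2] -> miss, prune
    N42 x:[52/3,24] y:[6,16] z:[39/2,55/2] -> miss, prune
  N8 x:[32/3,68/3] y:[15,27] z:[9,29] -> hit [15,68/3], descend [34, 41]
    N34 x:[38/3,68/3] y:[35/2,53/2] z:[18,29] -> hit [18,68/3], descend [28, 38]
      N28 x:[38/3,44/3] y:[35/2,53/2] z:[18,29] -> miss, prune
      N38 x:[61/3,68/3] y:[20,23] z:[39/2,25] -> hit [61/3,68/3], descend [9, 10]
        N9 x:[21,67/3] y:[20,23] z:[39/2,21] -> hit [21,21] leaf, test {P1@t=21}
        N10 x:[61/3,68/3] y:[21,23] z:[41/2,25] -> hit [21,68/3], descend [17, 22]
          N17 x:[67/3,68/3] y:[22,23] z:[23,25] -> miss, prune
          N22 x:[61/3,21] y:[21,43/2] z:[41/2,21] -> hit [21,21] leaf, test {P0@t=21}
    N41 x:[32/3,67/3] y:[15,27] z:[9,16] -> hit [15,16], descend [5, 7]
      N5 x:[32/3,21] y:[20,27] z:[9,13] -> miss, prune
      N7 x:[64/3,67/3] y:[15,20] z:[23/2,16] -> miss, prune

Summary -> nodes [0, 4, 36, 11, 23, 26, 12, 42, 8, 34, 28, 38, 9, 10, 17, 22, 41, 5, 7]; box-tests=19; leaf-entries=2; first=P0

== RESULT ==
19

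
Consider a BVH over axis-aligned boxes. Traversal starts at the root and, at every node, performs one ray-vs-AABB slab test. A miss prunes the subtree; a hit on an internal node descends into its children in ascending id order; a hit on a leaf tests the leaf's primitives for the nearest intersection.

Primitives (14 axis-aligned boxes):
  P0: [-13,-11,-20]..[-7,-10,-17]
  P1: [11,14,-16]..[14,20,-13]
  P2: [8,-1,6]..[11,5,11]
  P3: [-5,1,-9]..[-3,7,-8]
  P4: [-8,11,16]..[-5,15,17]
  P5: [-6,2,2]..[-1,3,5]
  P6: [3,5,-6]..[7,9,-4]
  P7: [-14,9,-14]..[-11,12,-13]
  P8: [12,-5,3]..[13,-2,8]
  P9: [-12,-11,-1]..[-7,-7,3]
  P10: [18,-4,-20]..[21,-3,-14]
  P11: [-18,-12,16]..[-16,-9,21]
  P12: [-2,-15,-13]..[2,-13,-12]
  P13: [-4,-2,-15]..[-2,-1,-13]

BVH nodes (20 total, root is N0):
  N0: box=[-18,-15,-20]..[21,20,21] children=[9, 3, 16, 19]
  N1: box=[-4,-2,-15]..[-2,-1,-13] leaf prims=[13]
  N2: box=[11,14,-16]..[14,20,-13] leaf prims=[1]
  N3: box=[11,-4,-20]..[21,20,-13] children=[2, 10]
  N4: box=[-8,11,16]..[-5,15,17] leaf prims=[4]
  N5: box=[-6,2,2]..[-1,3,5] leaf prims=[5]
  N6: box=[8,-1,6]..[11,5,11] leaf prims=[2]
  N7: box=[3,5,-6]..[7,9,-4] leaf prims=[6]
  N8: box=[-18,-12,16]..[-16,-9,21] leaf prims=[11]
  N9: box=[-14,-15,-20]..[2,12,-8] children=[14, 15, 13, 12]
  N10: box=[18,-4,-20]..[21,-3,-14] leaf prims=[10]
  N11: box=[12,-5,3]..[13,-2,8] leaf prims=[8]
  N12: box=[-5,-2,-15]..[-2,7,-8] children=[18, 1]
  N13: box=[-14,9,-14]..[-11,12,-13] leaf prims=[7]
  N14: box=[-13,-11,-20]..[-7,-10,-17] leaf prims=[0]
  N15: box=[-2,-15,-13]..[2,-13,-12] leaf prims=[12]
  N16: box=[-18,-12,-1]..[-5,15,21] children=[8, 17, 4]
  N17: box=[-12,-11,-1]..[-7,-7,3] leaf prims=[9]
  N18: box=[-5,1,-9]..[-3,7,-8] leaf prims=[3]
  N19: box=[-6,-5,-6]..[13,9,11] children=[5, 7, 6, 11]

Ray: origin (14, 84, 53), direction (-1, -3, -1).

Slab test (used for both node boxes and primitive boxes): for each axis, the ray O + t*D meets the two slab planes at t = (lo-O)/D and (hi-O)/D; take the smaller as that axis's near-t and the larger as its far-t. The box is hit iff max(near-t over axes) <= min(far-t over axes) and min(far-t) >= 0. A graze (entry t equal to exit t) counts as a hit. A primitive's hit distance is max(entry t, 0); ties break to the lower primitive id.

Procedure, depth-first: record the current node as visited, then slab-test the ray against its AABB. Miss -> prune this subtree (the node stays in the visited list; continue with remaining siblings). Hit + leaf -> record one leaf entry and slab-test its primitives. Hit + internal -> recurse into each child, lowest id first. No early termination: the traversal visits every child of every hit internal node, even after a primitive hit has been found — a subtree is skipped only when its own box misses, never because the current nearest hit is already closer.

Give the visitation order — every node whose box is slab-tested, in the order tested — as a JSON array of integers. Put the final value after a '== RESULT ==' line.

Walk:
N0 x:[-7,32] y:[64/3,33] z:[32,73] -> hit [32,32], descend [3, 9, 16, 19]
  N3 x:[-7,3] y:[64/3,88/3] z:[66,73] -> miss, prune
  N9 x:[12,28] y:[24,33] z:[61,73] -> miss, prune
  N16 x:[19,32] y:[23,32] z:[32,54] -> hit [32,32], descend [4, 8, 17]
    N4 x:[19,22] y:[23,73/3] z:[36,37] -> miss, prune
    N8 x:[30,32] y:[31,32] z:[32,37] -> hit [32,32] leaf, test {P11@t=32}
    N17 x:[21,26] y:[91/3,95/3] z:[50,54] -> miss, prune
  N19 x:[1,20] y:[25,89/3] z:[42,59] -> miss, prune

Visited [0, 3, 9, 16, 4, 8, 17, 19]. Tests: 8 box, 1 leaf. Nearest: P11.

== RESULT ==
[0, 3, 9, 16, 4, 8, 17, 19]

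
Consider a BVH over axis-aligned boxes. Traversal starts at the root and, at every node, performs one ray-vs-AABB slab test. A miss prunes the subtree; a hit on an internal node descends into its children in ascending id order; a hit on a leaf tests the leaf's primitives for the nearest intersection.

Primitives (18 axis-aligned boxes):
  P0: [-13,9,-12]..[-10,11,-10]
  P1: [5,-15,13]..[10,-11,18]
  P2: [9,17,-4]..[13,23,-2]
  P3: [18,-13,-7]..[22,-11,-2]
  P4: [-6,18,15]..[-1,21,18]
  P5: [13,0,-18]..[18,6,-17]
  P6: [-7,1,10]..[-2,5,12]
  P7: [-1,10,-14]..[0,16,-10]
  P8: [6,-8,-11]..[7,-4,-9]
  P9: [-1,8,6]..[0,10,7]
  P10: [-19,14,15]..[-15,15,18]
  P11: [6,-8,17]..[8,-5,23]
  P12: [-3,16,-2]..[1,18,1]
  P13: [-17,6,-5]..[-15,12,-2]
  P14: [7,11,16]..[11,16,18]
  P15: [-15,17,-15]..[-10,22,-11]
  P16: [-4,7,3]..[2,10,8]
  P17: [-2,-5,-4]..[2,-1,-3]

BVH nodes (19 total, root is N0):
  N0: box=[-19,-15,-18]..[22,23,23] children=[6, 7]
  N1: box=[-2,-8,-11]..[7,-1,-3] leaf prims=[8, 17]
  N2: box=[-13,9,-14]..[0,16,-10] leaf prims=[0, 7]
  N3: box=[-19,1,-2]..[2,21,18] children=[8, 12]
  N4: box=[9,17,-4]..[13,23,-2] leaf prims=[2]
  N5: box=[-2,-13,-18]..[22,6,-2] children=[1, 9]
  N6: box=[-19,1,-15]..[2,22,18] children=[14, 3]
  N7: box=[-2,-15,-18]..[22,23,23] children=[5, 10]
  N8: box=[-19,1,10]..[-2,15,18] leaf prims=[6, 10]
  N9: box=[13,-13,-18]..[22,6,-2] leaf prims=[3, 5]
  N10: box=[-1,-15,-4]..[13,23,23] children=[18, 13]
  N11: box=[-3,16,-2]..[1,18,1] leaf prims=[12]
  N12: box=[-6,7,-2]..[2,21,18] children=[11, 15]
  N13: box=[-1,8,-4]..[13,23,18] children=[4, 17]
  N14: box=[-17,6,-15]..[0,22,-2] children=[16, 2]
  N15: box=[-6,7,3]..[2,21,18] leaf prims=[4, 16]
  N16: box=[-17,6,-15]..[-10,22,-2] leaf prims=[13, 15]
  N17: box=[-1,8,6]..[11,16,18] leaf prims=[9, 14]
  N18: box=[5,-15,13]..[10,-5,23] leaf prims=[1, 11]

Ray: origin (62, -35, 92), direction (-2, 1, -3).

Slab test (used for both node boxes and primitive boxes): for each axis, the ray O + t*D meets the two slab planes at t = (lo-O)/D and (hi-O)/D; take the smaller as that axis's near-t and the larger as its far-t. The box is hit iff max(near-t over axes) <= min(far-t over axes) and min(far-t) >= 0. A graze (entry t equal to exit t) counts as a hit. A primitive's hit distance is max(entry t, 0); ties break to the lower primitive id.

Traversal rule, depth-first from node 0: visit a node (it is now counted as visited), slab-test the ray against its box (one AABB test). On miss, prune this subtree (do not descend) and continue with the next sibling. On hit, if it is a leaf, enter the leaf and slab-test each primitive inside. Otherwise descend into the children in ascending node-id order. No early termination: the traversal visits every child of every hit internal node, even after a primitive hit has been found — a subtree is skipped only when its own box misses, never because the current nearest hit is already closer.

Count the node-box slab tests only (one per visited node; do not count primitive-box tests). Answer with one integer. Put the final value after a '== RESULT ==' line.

Traverse from the root:
N0 x:[20,81/2] y:[20,58] z:[23,110/3] -> hit [23,110/3], descend [6, 7]
  N6 x:[30,81/2] y:[36,57] z:[74/3,107/3] -> miss, prune
  N7 x:[20,32] y:[20,58] z:[23,110/3] -> hit [23,32], descend [5, 10]
    N5 x:[20,32] y:[22,41] z:[94/3,110/3] -> hit [94/3,32], descend [1, 9]
      N1 x:[55/2,32] y:[27,34] z:[95/3,103/3] -> hit [95/3,32] leaf, test {P8(miss), P17@t=95/3}
      N9 x:[20,49/2] y:[22,41] z:[94/3,110/3] -> miss, prune
    N10 x:[49/2,63/2] y:[20,58] z:[23,32] -> hit [49/2,63/2], descend [13, 18]
      N13 x:[49/2,63/2] y:[43,58] z:[74/3,32] -> miss, prune
      N18 x:[26,57/2] y:[20,30] z:[23,79/3] -> hit [26,79/3] leaf, test {P1(miss), P11(miss)}

Visited [0, 6, 7, 5, 1, 9, 10, 13, 18]. Tests: 9 box, 2 leaf. Nearest: P17.

== RESULT ==
9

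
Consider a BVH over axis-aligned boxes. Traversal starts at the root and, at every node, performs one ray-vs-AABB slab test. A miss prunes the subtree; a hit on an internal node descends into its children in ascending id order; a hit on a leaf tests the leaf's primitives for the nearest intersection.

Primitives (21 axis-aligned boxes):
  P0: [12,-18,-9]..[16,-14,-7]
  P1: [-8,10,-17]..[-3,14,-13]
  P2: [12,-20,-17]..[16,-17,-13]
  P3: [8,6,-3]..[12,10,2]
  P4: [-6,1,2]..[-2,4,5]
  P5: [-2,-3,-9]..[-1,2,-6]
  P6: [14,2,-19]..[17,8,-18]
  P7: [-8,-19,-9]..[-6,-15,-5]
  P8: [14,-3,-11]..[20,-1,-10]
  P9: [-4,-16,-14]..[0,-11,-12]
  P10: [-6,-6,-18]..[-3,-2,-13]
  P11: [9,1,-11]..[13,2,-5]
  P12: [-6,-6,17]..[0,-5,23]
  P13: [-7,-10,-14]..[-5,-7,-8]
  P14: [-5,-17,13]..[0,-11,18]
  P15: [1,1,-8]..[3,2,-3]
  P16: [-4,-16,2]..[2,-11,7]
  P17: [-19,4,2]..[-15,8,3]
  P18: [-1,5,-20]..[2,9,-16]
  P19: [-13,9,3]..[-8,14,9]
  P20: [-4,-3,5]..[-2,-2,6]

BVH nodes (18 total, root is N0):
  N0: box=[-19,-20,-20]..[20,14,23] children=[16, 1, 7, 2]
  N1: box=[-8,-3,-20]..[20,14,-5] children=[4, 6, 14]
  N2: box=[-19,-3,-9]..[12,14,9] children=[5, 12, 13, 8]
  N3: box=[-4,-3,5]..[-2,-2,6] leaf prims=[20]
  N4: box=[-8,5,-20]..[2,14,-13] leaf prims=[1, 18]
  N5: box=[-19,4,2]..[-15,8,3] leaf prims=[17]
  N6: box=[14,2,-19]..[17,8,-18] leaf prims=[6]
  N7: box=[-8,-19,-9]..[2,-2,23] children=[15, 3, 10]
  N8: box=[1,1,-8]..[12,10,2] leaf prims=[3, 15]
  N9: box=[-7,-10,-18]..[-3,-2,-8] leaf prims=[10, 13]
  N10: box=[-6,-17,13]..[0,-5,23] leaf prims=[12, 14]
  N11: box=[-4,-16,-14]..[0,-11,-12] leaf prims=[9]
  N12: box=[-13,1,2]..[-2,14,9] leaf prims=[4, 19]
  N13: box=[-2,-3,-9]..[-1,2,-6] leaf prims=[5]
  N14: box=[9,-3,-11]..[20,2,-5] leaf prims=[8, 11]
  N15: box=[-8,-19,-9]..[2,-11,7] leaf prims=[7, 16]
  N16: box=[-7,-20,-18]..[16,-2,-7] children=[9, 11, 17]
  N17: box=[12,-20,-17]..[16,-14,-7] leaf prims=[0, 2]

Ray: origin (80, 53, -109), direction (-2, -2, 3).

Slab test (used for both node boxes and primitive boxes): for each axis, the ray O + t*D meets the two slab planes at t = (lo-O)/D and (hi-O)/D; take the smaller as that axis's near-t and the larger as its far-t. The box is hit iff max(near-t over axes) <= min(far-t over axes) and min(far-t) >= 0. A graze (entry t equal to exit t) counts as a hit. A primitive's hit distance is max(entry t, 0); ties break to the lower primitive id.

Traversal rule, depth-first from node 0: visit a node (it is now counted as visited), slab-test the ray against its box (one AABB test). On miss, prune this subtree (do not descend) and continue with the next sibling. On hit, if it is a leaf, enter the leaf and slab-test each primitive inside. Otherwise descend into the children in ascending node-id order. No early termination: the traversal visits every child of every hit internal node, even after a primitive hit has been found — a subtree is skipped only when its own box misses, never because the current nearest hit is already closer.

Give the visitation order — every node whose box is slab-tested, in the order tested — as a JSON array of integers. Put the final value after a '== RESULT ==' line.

Walk:
N0 x:[30,99/2] y:[39/2,73/2] z:[89/3,44] -> hit [30,73/2], descend [1, 2, 7, 16]
  N1 x:[30,44] y:[39/2,28] z:[89/3,104/3] -> miss, prune
  N2 x:[34,99/2] y:[39/2,28] z:[100/3,118/3] -> miss, prune
  N7 x:[39,44] y:[55/2,36] z:[100/3,44] -> miss, prune
  N16 x:[32,87/2] y:[55/2,73/2] z:[91/3,34] -> hit [32,34], descend [9, 11, 17]
    N9 x:[83/2,87/2] y:[55/2,63/2] z:[91/3,101/3] -> miss, prune
    N11 x:[40,42] y:[32,69/2] z:[95/3,97/3] -> miss, prune
    N17 x:[32,34] y:[67/2,73/2] z:[92/3,34] -> hit [67/2,34] leaf, test {P0@t=67/2, P2(miss)}

Visited [0, 1, 2, 7, 16, 9, 11, 17]. Tests: 8 box, 1 leaf. Nearest: P0.

== RESULT ==
[0, 1, 2, 7, 16, 9, 11, 17]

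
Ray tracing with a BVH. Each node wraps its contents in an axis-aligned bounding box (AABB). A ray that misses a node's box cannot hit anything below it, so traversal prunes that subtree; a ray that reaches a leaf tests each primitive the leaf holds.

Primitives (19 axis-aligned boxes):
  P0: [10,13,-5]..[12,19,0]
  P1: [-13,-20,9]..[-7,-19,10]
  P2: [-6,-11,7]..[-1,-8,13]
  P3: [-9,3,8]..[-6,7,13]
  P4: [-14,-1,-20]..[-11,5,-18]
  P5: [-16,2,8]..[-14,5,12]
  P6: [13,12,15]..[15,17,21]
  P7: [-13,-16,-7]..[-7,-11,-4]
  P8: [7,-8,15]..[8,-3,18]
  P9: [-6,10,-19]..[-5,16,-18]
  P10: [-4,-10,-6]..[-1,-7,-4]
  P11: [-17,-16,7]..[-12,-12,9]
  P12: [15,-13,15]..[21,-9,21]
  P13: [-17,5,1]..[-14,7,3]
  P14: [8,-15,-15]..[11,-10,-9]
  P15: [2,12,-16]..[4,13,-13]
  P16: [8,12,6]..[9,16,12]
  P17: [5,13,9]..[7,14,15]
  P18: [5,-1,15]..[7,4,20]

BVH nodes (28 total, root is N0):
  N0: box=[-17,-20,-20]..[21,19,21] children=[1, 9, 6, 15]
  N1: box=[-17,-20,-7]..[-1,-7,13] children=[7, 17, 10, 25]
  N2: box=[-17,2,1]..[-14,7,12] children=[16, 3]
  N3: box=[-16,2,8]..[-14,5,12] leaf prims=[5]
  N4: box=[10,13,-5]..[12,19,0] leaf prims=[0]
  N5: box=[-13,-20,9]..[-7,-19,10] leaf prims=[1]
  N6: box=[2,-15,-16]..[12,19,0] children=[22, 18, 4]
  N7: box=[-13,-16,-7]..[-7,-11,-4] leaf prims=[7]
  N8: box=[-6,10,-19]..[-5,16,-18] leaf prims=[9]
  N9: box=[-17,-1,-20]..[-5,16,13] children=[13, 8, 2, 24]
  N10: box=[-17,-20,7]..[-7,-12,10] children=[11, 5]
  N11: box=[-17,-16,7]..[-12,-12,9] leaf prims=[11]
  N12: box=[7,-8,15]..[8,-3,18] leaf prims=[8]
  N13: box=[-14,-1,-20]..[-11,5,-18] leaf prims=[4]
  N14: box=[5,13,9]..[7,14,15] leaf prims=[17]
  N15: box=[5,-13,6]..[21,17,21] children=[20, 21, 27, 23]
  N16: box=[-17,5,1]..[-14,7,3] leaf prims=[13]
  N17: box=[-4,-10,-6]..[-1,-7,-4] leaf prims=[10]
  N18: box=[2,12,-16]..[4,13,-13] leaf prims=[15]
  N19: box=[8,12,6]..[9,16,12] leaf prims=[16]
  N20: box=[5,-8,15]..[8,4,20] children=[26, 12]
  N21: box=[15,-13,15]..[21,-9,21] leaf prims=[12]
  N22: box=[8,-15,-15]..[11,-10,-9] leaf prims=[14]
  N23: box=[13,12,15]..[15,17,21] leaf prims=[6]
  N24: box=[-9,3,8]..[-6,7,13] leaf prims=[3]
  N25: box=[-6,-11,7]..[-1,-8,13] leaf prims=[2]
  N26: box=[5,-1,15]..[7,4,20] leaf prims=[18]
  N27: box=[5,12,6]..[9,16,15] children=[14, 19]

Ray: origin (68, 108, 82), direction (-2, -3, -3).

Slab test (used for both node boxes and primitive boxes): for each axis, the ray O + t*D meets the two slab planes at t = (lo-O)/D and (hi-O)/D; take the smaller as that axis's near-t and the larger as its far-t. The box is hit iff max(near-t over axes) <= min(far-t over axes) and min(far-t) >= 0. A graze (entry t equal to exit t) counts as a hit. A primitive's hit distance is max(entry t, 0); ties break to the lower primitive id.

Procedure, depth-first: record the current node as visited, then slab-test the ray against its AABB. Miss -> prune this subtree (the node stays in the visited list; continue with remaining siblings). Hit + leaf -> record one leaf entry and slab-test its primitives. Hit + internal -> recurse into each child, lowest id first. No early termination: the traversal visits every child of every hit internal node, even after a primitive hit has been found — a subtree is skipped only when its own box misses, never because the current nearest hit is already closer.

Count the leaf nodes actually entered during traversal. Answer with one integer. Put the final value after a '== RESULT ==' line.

Trace the traversal:
N0 x:[47/2,85/2] y:[89/3,128/3] z:[61/3,34] -> hit [89/3,34], descend [1, 6, 9, 15]
  N1 x:[69/2,85/2] y:[115/3,128/3] z:[23,89/3] -> miss, prune
  N6 x:[28,33] y:[89/3,41] z:[82/3,98/3] -> hit [89/3,98/3], descend [4, 18, 22]
    N4 x:[28,29] y:[89/3,95/3] z:[82/3,29] -> miss, prune
    N18 x:[32,33] y:[95/3,32] z:[95/3,98/3] -> hit [32,32] leaf, test {P15@t=32}
    N22 x:[57/2,30] y:[118/3,41] z:[91/3,97/3] -> miss, prune
  N9 x:[73/2,85/2] y:[92/3,109/3] z:[23,34] -> miss, prune
  N15 x:[47/2,63/2] y:[91/3,121/3] z:[61/3,76/3] -> miss, prune

Visited [0, 1, 6, 4, 18, 22, 9, 15]. Tests: 8 box, 1 leaf. Nearest: P15.

== RESULT ==
1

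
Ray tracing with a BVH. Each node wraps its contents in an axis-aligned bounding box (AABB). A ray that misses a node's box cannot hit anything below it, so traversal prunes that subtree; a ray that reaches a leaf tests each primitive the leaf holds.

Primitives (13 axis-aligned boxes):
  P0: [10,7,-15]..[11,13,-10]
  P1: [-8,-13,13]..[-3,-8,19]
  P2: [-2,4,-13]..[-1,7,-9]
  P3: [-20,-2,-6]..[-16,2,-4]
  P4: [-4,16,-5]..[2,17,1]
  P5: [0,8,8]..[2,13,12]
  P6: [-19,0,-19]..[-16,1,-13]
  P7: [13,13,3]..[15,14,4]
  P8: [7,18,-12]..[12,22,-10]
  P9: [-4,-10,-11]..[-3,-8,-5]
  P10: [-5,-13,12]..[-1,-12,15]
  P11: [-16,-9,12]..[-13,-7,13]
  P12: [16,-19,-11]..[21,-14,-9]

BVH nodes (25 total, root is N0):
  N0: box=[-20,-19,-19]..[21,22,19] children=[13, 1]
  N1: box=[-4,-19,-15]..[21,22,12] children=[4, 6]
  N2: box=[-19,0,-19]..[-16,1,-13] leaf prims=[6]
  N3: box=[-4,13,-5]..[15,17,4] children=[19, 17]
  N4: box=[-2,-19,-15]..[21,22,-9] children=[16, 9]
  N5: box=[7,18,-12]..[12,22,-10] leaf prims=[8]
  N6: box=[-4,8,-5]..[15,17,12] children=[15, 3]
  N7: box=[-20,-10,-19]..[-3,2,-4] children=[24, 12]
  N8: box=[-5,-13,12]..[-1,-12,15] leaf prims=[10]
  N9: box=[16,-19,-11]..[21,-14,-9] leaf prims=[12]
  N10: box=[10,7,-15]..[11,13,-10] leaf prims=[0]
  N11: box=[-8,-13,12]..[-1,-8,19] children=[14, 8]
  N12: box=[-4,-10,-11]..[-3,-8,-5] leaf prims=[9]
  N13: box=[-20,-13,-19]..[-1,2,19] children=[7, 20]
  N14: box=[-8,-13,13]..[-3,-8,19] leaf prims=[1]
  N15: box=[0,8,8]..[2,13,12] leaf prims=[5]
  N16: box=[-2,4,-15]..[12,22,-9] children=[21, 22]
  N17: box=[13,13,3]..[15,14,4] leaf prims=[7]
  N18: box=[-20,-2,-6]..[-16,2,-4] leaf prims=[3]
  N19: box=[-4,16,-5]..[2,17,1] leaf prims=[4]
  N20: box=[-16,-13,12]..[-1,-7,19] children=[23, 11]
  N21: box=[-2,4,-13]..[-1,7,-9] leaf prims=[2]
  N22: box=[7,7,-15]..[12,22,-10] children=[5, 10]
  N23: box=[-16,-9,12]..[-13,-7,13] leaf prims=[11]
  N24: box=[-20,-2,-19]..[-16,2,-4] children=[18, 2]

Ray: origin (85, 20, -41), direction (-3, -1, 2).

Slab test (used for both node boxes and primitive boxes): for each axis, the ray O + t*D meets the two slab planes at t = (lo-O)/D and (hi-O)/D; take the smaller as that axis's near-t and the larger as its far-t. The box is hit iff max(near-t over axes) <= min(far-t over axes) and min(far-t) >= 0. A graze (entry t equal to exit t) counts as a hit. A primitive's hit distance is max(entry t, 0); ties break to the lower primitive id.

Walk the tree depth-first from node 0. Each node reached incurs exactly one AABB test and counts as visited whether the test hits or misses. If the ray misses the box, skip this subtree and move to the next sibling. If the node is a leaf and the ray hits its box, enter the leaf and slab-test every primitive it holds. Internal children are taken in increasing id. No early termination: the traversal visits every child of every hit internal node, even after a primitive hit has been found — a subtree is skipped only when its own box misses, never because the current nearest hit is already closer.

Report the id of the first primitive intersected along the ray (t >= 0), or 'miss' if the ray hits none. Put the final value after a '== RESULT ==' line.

Traverse from the root:
N0 x:[64/3,35] y:[-2,39] z:[11,30] -> hit [64/3,30], descend [1, 13]
  N1 x:[64/3,89/3] y:[-2,39] z:[13,53/2] -> hit [64/3,53/2], descend [4, 6]
    N4 x:[64/3,29] y:[-2,39] z:[13,16] -> miss, prune
    N6 x:[70/3,89/3] y:[3,12] z:[18,53/2] -> miss, prune
  N13 x:[86/3,35] y:[18,33] z:[11,30] -> hit [86/3,30], descend [7, 20]
    N7 x:[88/3,35] y:[18,30] z:[11,37/2] -> miss, prune
    N20 x:[86/3,101/3] y:[27,33] z:[53/2,30] -> hit [86/3,30], descend [11, 23]
      N11 x:[86/3,31] y:[28,33] z:[53/2,30] -> hit [86/3,30], descend [8, 14]
        N8 x:[86/3,30] y:[32,33] z:[53/2,28] -> miss, prune
        N14 x:[88/3,31] y:[28,33] z:[27,30] -> hit [88/3,30] leaf, test {P1@t=88/3}
      N23 x:[98/3,101/3] y:[27,29] z:[53/2,27] -> miss, prune

Visited [0, 1, 4, 6, 13, 7, 20, 11, 8, 14, 23]. Tests: 11 box, 1 leaf. Nearest: P1.

== RESULT ==
1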